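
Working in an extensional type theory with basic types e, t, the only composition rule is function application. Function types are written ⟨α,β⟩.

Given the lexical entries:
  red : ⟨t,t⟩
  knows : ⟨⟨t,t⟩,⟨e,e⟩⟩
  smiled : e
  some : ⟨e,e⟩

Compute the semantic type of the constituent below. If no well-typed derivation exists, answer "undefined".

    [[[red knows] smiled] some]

e

[red knows]: knows is ⟨⟨t,t⟩,⟨e,e⟩⟩, red is ⟨t,t⟩; result ⟨e,e⟩.
[[red knows] smiled]: [red knows] is ⟨e,e⟩, smiled is e; result e.
[[[red knows] smiled] some]: some is ⟨e,e⟩, [[red knows] smiled] is e; result e.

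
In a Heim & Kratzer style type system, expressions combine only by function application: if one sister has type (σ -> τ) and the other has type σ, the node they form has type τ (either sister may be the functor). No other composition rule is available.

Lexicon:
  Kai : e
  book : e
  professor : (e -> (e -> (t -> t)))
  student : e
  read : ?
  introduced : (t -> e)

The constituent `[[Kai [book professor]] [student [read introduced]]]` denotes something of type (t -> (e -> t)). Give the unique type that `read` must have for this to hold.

((t -> e) -> (e -> ((t -> t) -> (t -> (e -> t)))))

[[Kai [book professor]] [student [read introduced]]] is required to be (t -> (e -> t)). [Kai [book professor]] : (t -> t) cannot yield (t -> (e -> t)) as functor, so [student [read introduced]] : ((t -> t) -> (t -> (e -> t))).
[student [read introduced]] is required to be ((t -> t) -> (t -> (e -> t))). student : e cannot yield ((t -> t) -> (t -> (e -> t))) as functor, so [read introduced] : (e -> ((t -> t) -> (t -> (e -> t)))).
[read introduced] is required to be (e -> ((t -> t) -> (t -> (e -> t)))). introduced : (t -> e) cannot yield (e -> ((t -> t) -> (t -> (e -> t)))) as functor, so read : ((t -> e) -> (e -> ((t -> t) -> (t -> (e -> t))))).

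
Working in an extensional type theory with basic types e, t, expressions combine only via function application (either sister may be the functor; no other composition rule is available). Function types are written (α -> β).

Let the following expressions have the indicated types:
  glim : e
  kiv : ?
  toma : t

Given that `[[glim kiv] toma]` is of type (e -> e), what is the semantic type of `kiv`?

[[glim kiv] toma] is required to be (e -> e). toma : t cannot yield (e -> e) as functor, so [glim kiv] : (t -> (e -> e)).
[glim kiv] is required to be (t -> (e -> e)). glim : e cannot yield (t -> (e -> e)) as functor, so kiv : (e -> (t -> (e -> e))).

(e -> (t -> (e -> e)))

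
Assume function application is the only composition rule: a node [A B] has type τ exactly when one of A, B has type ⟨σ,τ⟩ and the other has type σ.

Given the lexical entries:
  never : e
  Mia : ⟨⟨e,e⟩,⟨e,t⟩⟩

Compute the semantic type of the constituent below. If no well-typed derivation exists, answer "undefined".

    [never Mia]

undefined

[never Mia]: e and ⟨⟨e,e⟩,⟨e,t⟩⟩ cannot combine by function application — type clash.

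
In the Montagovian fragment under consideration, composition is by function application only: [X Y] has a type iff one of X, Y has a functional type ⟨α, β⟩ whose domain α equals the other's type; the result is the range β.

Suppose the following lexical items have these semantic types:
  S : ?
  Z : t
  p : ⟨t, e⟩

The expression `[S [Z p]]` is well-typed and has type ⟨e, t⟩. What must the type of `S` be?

⟨e, ⟨e, t⟩⟩

[S [Z p]] is required to be ⟨e, t⟩. [Z p] : e cannot yield ⟨e, t⟩ as functor, so S : ⟨e, ⟨e, t⟩⟩.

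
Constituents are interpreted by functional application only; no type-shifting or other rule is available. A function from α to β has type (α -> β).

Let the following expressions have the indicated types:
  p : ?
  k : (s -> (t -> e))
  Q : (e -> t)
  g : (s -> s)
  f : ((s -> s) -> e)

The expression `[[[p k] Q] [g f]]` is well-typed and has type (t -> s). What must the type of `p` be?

((s -> (t -> e)) -> ((e -> t) -> (e -> (t -> s))))

For [[[p k] Q] [g f]] to have type (t -> s) with [g f] of type e, [[p k] Q] must be the function: [[p k] Q] : (e -> (t -> s)).
For [[p k] Q] to have type (e -> (t -> s)) with Q of type (e -> t), [p k] must be the function: [p k] : ((e -> t) -> (e -> (t -> s))).
For [p k] to have type ((e -> t) -> (e -> (t -> s))) with k of type (s -> (t -> e)), p must be the function: p : ((s -> (t -> e)) -> ((e -> t) -> (e -> (t -> s)))).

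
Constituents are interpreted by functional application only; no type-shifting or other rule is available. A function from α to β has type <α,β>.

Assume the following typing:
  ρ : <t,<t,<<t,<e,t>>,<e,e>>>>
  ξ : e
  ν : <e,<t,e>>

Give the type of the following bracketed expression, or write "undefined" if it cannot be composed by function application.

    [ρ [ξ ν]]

[ξ ν]: <e,<t,e>> applied to e yields <t,e>.
[ρ [ξ ν]]: <t,<t,<<t,<e,t>>,<e,e>>>> with <t,e> — neither is a function whose domain matches the other; composition fails here.

undefined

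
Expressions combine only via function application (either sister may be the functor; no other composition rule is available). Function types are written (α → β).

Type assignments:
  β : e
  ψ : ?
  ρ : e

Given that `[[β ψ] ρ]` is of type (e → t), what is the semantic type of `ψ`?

(e → (e → (e → t)))

At [[β ψ] ρ] (required: (e → t)): ρ is e, which is not a function with range (e → t); hence [β ψ] is the functor — type (e → (e → t)).
At [β ψ] (required: (e → (e → t))): β is e, which is not a function with range (e → (e → t)); hence ψ is the functor — type (e → (e → (e → t))).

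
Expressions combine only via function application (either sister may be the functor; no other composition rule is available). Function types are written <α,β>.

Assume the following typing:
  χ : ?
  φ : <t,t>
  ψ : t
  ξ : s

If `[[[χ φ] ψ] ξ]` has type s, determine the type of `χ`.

[[[χ φ] ψ] ξ] is required to be s. ξ : s cannot yield s as functor, so [[χ φ] ψ] : <s,s>.
[[χ φ] ψ] is required to be <s,s>. ψ : t cannot yield <s,s> as functor, so [χ φ] : <t,<s,s>>.
[χ φ] is required to be <t,<s,s>>. φ : <t,t> cannot yield <t,<s,s>> as functor, so χ : <<t,t>,<t,<s,s>>>.

<<t,t>,<t,<s,s>>>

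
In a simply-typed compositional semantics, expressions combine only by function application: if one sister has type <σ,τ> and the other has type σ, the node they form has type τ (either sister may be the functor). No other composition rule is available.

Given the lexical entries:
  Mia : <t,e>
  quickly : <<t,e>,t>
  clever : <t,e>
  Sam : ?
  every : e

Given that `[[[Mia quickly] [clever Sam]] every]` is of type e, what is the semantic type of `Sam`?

For [[[Mia quickly] [clever Sam]] every] to have type e with every of type e, [[Mia quickly] [clever Sam]] must be the function: [[Mia quickly] [clever Sam]] : <e,e>.
For [[Mia quickly] [clever Sam]] to have type <e,e> with [Mia quickly] of type t, [clever Sam] must be the function: [clever Sam] : <t,<e,e>>.
For [clever Sam] to have type <t,<e,e>> with clever of type <t,e>, Sam must be the function: Sam : <<t,e>,<t,<e,e>>>.

<<t,e>,<t,<e,e>>>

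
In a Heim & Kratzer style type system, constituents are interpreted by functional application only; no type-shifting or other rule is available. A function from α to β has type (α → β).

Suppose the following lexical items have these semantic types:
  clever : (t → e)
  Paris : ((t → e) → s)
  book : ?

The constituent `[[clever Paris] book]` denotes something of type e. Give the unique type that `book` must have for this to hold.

(s → e)

[[clever Paris] book] must have type e. The sister [clever Paris] has type s; that is not a function onto e, so book must be the functor, of type (s → e).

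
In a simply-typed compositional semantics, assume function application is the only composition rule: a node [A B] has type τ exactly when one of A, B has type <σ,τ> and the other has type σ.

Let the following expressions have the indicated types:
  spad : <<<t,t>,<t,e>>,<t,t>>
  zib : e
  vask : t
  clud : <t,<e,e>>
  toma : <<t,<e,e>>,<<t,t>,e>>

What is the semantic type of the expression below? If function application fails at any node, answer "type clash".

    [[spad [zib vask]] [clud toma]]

[zib vask]: e and t cannot combine by function application — type clash.

type clash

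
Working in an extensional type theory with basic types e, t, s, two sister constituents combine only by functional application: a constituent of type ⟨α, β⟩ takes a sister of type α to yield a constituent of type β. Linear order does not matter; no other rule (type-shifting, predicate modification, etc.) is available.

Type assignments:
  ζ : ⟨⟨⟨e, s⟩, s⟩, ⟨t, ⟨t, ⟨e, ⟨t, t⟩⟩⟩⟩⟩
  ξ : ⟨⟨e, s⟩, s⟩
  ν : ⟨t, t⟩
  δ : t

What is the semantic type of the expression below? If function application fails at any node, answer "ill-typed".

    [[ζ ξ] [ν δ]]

[ζ ξ]: ζ is ⟨⟨⟨e, s⟩, s⟩, ⟨t, ⟨t, ⟨e, ⟨t, t⟩⟩⟩⟩⟩, ξ is ⟨⟨e, s⟩, s⟩; result ⟨t, ⟨t, ⟨e, ⟨t, t⟩⟩⟩⟩.
[ν δ]: ν is ⟨t, t⟩, δ is t; result t.
[[ζ ξ] [ν δ]]: [ζ ξ] is ⟨t, ⟨t, ⟨e, ⟨t, t⟩⟩⟩⟩, [ν δ] is t; result ⟨t, ⟨e, ⟨t, t⟩⟩⟩.

⟨t, ⟨e, ⟨t, t⟩⟩⟩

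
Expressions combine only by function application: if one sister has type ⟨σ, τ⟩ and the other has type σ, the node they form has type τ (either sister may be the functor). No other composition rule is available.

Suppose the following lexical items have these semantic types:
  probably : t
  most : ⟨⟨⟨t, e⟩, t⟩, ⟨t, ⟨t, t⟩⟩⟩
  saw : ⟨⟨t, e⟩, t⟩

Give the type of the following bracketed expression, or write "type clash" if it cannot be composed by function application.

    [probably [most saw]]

⟨t, t⟩

[most saw] — most of type ⟨⟨⟨t, e⟩, t⟩, ⟨t, ⟨t, t⟩⟩⟩ combines with saw of type ⟨⟨t, e⟩, t⟩: type ⟨t, ⟨t, t⟩⟩.
[probably [most saw]] — [most saw] of type ⟨t, ⟨t, t⟩⟩ combines with probably of type t: type ⟨t, t⟩.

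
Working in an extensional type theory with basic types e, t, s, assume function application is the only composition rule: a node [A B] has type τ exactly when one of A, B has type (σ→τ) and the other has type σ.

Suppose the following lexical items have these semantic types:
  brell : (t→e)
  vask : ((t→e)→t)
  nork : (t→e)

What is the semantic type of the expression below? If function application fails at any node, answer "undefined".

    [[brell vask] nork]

e

[brell vask] — vask of type ((t→e)→t) combines with brell of type (t→e): type t.
[[brell vask] nork] — nork of type (t→e) combines with [brell vask] of type t: type e.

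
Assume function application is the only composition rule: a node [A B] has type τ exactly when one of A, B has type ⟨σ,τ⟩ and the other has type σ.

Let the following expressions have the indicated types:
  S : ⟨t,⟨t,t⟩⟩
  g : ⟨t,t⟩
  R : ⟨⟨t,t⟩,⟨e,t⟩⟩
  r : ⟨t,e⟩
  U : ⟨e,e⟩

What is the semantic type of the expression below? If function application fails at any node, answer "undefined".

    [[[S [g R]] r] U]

[g R] — R of type ⟨⟨t,t⟩,⟨e,t⟩⟩ combines with g of type ⟨t,t⟩: type ⟨e,t⟩.
[S [g R]]: ⟨t,⟨t,t⟩⟩ and ⟨e,t⟩ cannot combine by function application — type clash.

undefined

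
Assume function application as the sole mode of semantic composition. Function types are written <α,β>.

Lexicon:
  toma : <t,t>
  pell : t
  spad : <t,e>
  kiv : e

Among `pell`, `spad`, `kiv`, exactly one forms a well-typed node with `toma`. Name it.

pell — combines: toma : <t,t> takes pell : t as argument, giving t.
spad : <t,e> — no; toma wants t, and spad wants t.
kiv : e — no; toma wants t, and kiv wants nothing (atomic).

pell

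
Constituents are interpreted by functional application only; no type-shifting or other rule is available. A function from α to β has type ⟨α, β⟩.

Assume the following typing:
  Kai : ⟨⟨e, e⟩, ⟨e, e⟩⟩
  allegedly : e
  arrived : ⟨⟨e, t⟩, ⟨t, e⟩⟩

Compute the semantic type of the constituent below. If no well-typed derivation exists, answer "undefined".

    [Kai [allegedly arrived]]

At [allegedly arrived]: neither e nor ⟨⟨e, t⟩, ⟨t, e⟩⟩ can take the other as argument; the node is ill-typed.

undefined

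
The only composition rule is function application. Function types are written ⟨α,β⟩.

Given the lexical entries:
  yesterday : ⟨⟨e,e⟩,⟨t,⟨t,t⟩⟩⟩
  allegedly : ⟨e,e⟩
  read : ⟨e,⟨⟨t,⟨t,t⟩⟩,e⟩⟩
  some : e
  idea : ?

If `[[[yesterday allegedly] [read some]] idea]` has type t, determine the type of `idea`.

For [[[yesterday allegedly] [read some]] idea] to have type t with [[yesterday allegedly] [read some]] of type e, idea must be the function: idea : ⟨e,t⟩.

⟨e,t⟩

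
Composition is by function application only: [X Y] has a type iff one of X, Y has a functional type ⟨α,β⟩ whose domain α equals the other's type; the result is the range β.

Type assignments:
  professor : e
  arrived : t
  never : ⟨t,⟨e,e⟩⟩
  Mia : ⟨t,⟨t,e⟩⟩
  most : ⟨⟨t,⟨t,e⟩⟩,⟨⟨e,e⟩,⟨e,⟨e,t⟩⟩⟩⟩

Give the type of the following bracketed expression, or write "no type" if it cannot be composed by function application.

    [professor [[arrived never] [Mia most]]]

[arrived never]: functor never : ⟨t,⟨e,e⟩⟩, argument arrived : t; result ⟨e,e⟩.
[Mia most]: functor most : ⟨⟨t,⟨t,e⟩⟩,⟨⟨e,e⟩,⟨e,⟨e,t⟩⟩⟩⟩, argument Mia : ⟨t,⟨t,e⟩⟩; result ⟨⟨e,e⟩,⟨e,⟨e,t⟩⟩⟩.
[[arrived never] [Mia most]]: functor [Mia most] : ⟨⟨e,e⟩,⟨e,⟨e,t⟩⟩⟩, argument [arrived never] : ⟨e,e⟩; result ⟨e,⟨e,t⟩⟩.
[professor [[arrived never] [Mia most]]]: functor [[arrived never] [Mia most]] : ⟨e,⟨e,t⟩⟩, argument professor : e; result ⟨e,t⟩.

⟨e,t⟩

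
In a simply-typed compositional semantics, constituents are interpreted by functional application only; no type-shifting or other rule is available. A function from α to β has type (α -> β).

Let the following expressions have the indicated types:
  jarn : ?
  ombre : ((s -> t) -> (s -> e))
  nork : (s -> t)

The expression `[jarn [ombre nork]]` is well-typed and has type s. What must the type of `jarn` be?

((s -> e) -> s)

[jarn [ombre nork]] is required to be s. [ombre nork] : (s -> e) cannot yield s as functor, so jarn : ((s -> e) -> s).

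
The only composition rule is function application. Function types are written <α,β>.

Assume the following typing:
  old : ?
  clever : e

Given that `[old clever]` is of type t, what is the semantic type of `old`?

[old clever] must have type t. The sister clever has type e; that is not a function onto t, so old must be the functor, of type <e,t>.

<e,t>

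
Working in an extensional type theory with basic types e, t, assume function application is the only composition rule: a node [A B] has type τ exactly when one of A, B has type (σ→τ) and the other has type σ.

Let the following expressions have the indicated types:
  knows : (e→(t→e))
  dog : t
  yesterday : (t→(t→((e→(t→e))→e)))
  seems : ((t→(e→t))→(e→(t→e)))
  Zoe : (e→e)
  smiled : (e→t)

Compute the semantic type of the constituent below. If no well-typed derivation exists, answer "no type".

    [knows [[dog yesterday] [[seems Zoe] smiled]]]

no type

[dog yesterday] — yesterday of type (t→(t→((e→(t→e))→e))) combines with dog of type t: type (t→((e→(t→e))→e)).
[seems Zoe]: ((t→(e→t))→(e→(t→e))) and (e→e) cannot combine by function application — type clash.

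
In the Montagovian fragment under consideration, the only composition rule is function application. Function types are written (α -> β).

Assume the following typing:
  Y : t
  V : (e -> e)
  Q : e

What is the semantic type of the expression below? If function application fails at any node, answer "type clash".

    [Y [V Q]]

type clash

[V Q] — V of type (e -> e) combines with Q of type e: type e.
At [Y [V Q]]: neither t nor e can take the other as argument; the node is ill-typed.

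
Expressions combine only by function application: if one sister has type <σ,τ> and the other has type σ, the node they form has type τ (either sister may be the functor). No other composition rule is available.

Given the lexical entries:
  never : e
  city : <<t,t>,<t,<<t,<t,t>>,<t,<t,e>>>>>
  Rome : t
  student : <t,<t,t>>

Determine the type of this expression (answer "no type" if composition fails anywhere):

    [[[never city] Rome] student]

[never city]: e and <<t,t>,<t,<<t,<t,t>>,<t,<t,e>>>>> cannot combine by function application — type clash.

no type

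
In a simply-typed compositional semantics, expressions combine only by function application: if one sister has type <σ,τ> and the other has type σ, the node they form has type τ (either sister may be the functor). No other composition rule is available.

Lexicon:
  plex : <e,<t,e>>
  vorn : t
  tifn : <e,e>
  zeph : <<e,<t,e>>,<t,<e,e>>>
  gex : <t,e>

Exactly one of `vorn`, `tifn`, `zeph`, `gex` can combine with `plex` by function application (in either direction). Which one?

zeph

vorn : t — no; plex wants e, and vorn wants nothing (atomic).
tifn : <e,e> — no; plex wants e, and tifn wants e.
zeph — combines: zeph : <<e,<t,e>>,<t,<e,e>>> takes plex : <e,<t,e>> as argument, giving <t,<e,e>>.
gex : <t,e> — no; plex wants e, and gex wants t.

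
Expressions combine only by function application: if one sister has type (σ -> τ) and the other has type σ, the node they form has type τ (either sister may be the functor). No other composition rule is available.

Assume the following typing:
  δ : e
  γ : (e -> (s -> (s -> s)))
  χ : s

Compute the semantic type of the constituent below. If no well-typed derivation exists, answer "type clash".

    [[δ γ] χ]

[δ γ]: γ is (e -> (s -> (s -> s))), δ is e; result (s -> (s -> s)).
[[δ γ] χ]: [δ γ] is (s -> (s -> s)), χ is s; result (s -> s).

(s -> s)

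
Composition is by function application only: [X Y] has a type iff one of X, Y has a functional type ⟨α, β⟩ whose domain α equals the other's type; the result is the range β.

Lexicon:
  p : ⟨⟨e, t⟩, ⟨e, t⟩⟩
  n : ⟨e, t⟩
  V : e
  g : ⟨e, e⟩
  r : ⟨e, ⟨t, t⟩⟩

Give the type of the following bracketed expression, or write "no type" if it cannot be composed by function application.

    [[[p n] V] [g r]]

no type

[p n] — p of type ⟨⟨e, t⟩, ⟨e, t⟩⟩ combines with n of type ⟨e, t⟩: type ⟨e, t⟩.
[[p n] V] — [p n] of type ⟨e, t⟩ combines with V of type e: type t.
[g r]: ⟨e, e⟩ with ⟨e, ⟨t, t⟩⟩ — neither is a function whose domain matches the other; composition fails here.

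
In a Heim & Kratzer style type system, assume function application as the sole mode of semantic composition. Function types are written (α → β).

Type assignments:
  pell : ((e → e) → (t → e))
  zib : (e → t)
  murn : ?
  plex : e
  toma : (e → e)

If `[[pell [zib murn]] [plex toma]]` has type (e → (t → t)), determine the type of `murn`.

((e → t) → (((e → e) → (t → e)) → (e → (e → (t → t)))))

At [[pell [zib murn]] [plex toma]] (required: (e → (t → t))): [plex toma] is e, which is not a function with range (e → (t → t)); hence [pell [zib murn]] is the functor — type (e → (e → (t → t))).
At [pell [zib murn]] (required: (e → (e → (t → t)))): pell is ((e → e) → (t → e)), which is not a function with range (e → (e → (t → t))); hence [zib murn] is the functor — type (((e → e) → (t → e)) → (e → (e → (t → t)))).
At [zib murn] (required: (((e → e) → (t → e)) → (e → (e → (t → t))))): zib is (e → t), which is not a function with range (((e → e) → (t → e)) → (e → (e → (t → t)))); hence murn is the functor — type ((e → t) → (((e → e) → (t → e)) → (e → (e → (t → t))))).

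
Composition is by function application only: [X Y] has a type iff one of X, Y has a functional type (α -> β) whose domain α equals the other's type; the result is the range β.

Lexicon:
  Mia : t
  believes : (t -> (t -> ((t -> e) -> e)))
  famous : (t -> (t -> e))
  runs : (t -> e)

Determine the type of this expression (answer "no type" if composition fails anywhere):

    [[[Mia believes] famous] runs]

[Mia believes] — believes of type (t -> (t -> ((t -> e) -> e))) combines with Mia of type t: type (t -> ((t -> e) -> e)).
At [[Mia believes] famous]: neither (t -> ((t -> e) -> e)) nor (t -> (t -> e)) can take the other as argument; the node is ill-typed.

no type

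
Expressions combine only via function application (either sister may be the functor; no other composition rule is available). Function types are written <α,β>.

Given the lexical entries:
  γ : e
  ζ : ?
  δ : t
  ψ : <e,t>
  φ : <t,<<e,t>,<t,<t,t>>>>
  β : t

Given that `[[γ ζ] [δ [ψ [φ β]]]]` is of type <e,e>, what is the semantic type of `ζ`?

<e,<<t,t>,<e,e>>>

[[γ ζ] [δ [ψ [φ β]]]] must have type <e,e>. The sister [δ [ψ [φ β]]] has type <t,t>; that is not a function onto <e,e>, so [γ ζ] must be the functor, of type <<t,t>,<e,e>>.
[γ ζ] must have type <<t,t>,<e,e>>. The sister γ has type e; that is not a function onto <<t,t>,<e,e>>, so ζ must be the functor, of type <e,<<t,t>,<e,e>>>.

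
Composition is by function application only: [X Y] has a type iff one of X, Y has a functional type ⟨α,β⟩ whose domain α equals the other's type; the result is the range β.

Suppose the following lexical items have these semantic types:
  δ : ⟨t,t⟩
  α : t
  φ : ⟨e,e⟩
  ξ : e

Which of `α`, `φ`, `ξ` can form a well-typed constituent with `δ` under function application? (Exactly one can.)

α

α — combines: δ : ⟨t,t⟩ takes α : t as argument, giving t.
φ : ⟨e,e⟩ — neither side's domain matches the other.
ξ : e — neither side's domain matches the other.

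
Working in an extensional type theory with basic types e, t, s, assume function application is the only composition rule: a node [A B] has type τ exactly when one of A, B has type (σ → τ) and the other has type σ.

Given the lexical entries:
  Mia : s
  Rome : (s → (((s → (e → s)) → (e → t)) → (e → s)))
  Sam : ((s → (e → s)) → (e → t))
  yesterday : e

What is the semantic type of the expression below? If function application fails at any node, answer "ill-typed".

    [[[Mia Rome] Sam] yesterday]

[Mia Rome]: functor Rome : (s → (((s → (e → s)) → (e → t)) → (e → s))), argument Mia : s; result (((s → (e → s)) → (e → t)) → (e → s)).
[[Mia Rome] Sam]: functor [Mia Rome] : (((s → (e → s)) → (e → t)) → (e → s)), argument Sam : ((s → (e → s)) → (e → t)); result (e → s).
[[[Mia Rome] Sam] yesterday]: functor [[Mia Rome] Sam] : (e → s), argument yesterday : e; result s.

s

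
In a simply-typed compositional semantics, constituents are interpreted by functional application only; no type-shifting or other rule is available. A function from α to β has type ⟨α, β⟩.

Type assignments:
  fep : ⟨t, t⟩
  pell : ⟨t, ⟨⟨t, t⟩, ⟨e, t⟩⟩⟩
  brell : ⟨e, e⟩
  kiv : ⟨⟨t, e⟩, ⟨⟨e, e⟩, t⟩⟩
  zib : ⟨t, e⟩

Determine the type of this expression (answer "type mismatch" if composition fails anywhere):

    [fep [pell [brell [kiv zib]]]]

[kiv zib]: kiv is ⟨⟨t, e⟩, ⟨⟨e, e⟩, t⟩⟩, zib is ⟨t, e⟩; result ⟨⟨e, e⟩, t⟩.
[brell [kiv zib]]: [kiv zib] is ⟨⟨e, e⟩, t⟩, brell is ⟨e, e⟩; result t.
[pell [brell [kiv zib]]]: pell is ⟨t, ⟨⟨t, t⟩, ⟨e, t⟩⟩⟩, [brell [kiv zib]] is t; result ⟨⟨t, t⟩, ⟨e, t⟩⟩.
[fep [pell [brell [kiv zib]]]]: [pell [brell [kiv zib]]] is ⟨⟨t, t⟩, ⟨e, t⟩⟩, fep is ⟨t, t⟩; result ⟨e, t⟩.

⟨e, t⟩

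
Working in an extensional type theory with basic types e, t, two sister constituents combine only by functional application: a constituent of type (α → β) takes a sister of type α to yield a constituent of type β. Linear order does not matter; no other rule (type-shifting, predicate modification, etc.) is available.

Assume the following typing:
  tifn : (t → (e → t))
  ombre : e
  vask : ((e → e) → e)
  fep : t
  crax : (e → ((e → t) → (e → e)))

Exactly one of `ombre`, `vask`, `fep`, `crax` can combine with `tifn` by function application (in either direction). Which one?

fep

ombre : e — neither side's domain matches the other.
vask : ((e → e) → e) — neither side's domain matches the other.
fep — combines: tifn : (t → (e → t)) takes fep : t as argument, giving (e → t).
crax : (e → ((e → t) → (e → e))) — neither side's domain matches the other.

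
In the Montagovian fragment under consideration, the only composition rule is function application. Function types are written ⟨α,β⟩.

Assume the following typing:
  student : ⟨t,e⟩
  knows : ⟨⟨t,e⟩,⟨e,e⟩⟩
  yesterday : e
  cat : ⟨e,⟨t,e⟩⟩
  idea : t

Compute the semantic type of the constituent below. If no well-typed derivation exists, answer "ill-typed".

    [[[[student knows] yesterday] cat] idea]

e

At [student knows], knows : ⟨⟨t,e⟩,⟨e,e⟩⟩ takes student : ⟨t,e⟩, giving ⟨e,e⟩.
At [[student knows] yesterday], [student knows] : ⟨e,e⟩ takes yesterday : e, giving e.
At [[[student knows] yesterday] cat], cat : ⟨e,⟨t,e⟩⟩ takes [[student knows] yesterday] : e, giving ⟨t,e⟩.
At [[[[student knows] yesterday] cat] idea], [[[student knows] yesterday] cat] : ⟨t,e⟩ takes idea : t, giving e.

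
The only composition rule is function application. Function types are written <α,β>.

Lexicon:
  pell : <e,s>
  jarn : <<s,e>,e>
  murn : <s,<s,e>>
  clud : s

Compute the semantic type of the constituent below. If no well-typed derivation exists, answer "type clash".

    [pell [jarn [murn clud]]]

s

[murn clud] — murn of type <s,<s,e>> combines with clud of type s: type <s,e>.
[jarn [murn clud]] — jarn of type <<s,e>,e> combines with [murn clud] of type <s,e>: type e.
[pell [jarn [murn clud]]] — pell of type <e,s> combines with [jarn [murn clud]] of type e: type s.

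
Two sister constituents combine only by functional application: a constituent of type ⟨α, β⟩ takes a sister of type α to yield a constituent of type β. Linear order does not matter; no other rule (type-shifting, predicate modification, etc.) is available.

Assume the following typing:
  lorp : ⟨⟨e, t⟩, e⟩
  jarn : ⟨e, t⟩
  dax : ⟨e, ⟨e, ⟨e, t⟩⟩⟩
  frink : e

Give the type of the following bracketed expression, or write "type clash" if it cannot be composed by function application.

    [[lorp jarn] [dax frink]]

⟨e, t⟩

At [lorp jarn], lorp : ⟨⟨e, t⟩, e⟩ takes jarn : ⟨e, t⟩, giving e.
At [dax frink], dax : ⟨e, ⟨e, ⟨e, t⟩⟩⟩ takes frink : e, giving ⟨e, ⟨e, t⟩⟩.
At [[lorp jarn] [dax frink]], [dax frink] : ⟨e, ⟨e, t⟩⟩ takes [lorp jarn] : e, giving ⟨e, t⟩.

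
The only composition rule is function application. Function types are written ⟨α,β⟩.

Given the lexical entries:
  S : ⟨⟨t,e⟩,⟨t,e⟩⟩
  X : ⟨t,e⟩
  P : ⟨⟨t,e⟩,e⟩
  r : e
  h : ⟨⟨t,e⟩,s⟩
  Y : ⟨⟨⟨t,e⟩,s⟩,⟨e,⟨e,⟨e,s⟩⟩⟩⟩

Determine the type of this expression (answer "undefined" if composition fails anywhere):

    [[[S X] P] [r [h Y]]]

[S X] — S of type ⟨⟨t,e⟩,⟨t,e⟩⟩ combines with X of type ⟨t,e⟩: type ⟨t,e⟩.
[[S X] P] — P of type ⟨⟨t,e⟩,e⟩ combines with [S X] of type ⟨t,e⟩: type e.
[h Y] — Y of type ⟨⟨⟨t,e⟩,s⟩,⟨e,⟨e,⟨e,s⟩⟩⟩⟩ combines with h of type ⟨⟨t,e⟩,s⟩: type ⟨e,⟨e,⟨e,s⟩⟩⟩.
[r [h Y]] — [h Y] of type ⟨e,⟨e,⟨e,s⟩⟩⟩ combines with r of type e: type ⟨e,⟨e,s⟩⟩.
[[[S X] P] [r [h Y]]] — [r [h Y]] of type ⟨e,⟨e,s⟩⟩ combines with [[S X] P] of type e: type ⟨e,s⟩.

⟨e,s⟩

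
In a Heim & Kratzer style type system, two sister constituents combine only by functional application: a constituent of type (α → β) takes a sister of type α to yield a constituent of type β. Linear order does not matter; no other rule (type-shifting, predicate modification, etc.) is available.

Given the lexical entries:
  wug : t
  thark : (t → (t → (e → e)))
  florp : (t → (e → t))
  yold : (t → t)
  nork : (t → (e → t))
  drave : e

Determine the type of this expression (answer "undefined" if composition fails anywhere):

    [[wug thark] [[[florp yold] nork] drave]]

undefined

[wug thark]: functor thark : (t → (t → (e → e))), argument wug : t; result (t → (e → e)).
[florp yold]: (t → (e → t)) with (t → t) — neither is a function whose domain matches the other; composition fails here.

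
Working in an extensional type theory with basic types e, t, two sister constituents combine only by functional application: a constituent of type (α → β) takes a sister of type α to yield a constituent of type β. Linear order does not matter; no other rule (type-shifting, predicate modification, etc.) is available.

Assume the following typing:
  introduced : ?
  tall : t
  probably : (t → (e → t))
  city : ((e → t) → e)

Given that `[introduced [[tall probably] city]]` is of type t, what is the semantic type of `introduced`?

At [introduced [[tall probably] city]] (required: t): [[tall probably] city] is e, which is not a function with range t; hence introduced is the functor — type (e → t).

(e → t)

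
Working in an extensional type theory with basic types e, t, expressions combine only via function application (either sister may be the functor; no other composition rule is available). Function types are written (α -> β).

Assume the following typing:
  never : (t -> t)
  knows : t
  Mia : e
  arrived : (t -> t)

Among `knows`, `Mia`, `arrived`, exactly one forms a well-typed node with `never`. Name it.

knows

knows — combines: never : (t -> t) takes knows : t as argument, giving t.
Mia : e — never needs t; Mia needs nothing (atomic); neither fits.
arrived : (t -> t) — never needs t; arrived needs t; neither fits.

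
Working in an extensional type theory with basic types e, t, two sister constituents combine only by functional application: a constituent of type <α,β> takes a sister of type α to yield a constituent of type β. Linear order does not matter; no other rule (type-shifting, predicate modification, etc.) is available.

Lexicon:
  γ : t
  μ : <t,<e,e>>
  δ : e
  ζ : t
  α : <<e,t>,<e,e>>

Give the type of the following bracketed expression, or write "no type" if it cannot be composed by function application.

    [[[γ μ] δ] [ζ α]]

At [γ μ], μ : <t,<e,e>> takes γ : t, giving <e,e>.
At [[γ μ] δ], [γ μ] : <e,e> takes δ : e, giving e.
At [ζ α]: neither t nor <<e,t>,<e,e>> can take the other as argument; the node is ill-typed.

no type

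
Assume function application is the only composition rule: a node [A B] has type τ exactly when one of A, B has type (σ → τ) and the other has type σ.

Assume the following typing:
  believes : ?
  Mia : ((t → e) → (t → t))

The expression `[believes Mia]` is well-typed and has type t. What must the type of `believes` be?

(((t → e) → (t → t)) → t)

At [believes Mia] (required: t): Mia is ((t → e) → (t → t)), which is not a function with range t; hence believes is the functor — type (((t → e) → (t → t)) → t).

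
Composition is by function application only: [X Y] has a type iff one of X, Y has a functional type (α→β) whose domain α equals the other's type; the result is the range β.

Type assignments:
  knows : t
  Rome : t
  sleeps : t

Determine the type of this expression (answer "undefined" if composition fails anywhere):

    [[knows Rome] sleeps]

[knows Rome]: t and t cannot combine by function application — type clash.

undefined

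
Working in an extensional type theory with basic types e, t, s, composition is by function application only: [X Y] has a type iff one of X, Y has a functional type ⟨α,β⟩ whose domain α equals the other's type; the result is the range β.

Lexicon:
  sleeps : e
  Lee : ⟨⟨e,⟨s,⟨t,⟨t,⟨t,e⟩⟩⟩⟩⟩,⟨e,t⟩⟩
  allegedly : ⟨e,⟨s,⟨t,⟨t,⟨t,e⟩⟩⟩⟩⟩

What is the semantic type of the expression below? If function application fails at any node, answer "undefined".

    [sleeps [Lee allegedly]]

t

[Lee allegedly] — Lee of type ⟨⟨e,⟨s,⟨t,⟨t,⟨t,e⟩⟩⟩⟩⟩,⟨e,t⟩⟩ combines with allegedly of type ⟨e,⟨s,⟨t,⟨t,⟨t,e⟩⟩⟩⟩⟩: type ⟨e,t⟩.
[sleeps [Lee allegedly]] — [Lee allegedly] of type ⟨e,t⟩ combines with sleeps of type e: type t.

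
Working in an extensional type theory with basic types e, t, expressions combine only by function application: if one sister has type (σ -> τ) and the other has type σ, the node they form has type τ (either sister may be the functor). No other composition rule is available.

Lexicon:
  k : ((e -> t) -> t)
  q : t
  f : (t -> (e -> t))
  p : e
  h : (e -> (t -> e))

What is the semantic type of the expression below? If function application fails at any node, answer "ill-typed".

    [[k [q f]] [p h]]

e

At [q f], f : (t -> (e -> t)) takes q : t, giving (e -> t).
At [k [q f]], k : ((e -> t) -> t) takes [q f] : (e -> t), giving t.
At [p h], h : (e -> (t -> e)) takes p : e, giving (t -> e).
At [[k [q f]] [p h]], [p h] : (t -> e) takes [k [q f]] : t, giving e.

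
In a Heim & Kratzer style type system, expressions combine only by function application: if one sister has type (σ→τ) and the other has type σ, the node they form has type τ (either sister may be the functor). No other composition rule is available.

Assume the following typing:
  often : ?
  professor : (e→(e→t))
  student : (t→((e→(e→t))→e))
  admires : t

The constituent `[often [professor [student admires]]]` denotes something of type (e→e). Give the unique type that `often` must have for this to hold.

[often [professor [student admires]]] must have type (e→e). The sister [professor [student admires]] has type e; that is not a function onto (e→e), so often must be the functor, of type (e→(e→e)).

(e→(e→e))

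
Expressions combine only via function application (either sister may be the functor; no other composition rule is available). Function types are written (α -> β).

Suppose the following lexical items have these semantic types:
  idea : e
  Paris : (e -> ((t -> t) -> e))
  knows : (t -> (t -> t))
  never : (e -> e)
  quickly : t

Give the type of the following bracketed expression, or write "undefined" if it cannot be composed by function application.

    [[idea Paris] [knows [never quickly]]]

undefined

At [idea Paris], Paris : (e -> ((t -> t) -> e)) takes idea : e, giving ((t -> t) -> e).
At [never quickly]: neither (e -> e) nor t can take the other as argument; the node is ill-typed.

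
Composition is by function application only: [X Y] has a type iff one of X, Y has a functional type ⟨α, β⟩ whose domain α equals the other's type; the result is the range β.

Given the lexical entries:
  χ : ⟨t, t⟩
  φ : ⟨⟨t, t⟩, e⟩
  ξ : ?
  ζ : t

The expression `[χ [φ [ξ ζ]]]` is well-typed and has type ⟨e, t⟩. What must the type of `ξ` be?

For [χ [φ [ξ ζ]]] to have type ⟨e, t⟩ with χ of type ⟨t, t⟩, [φ [ξ ζ]] must be the function: [φ [ξ ζ]] : ⟨⟨t, t⟩, ⟨e, t⟩⟩.
For [φ [ξ ζ]] to have type ⟨⟨t, t⟩, ⟨e, t⟩⟩ with φ of type ⟨⟨t, t⟩, e⟩, [ξ ζ] must be the function: [ξ ζ] : ⟨⟨⟨t, t⟩, e⟩, ⟨⟨t, t⟩, ⟨e, t⟩⟩⟩.
For [ξ ζ] to have type ⟨⟨⟨t, t⟩, e⟩, ⟨⟨t, t⟩, ⟨e, t⟩⟩⟩ with ζ of type t, ξ must be the function: ξ : ⟨t, ⟨⟨⟨t, t⟩, e⟩, ⟨⟨t, t⟩, ⟨e, t⟩⟩⟩⟩.

⟨t, ⟨⟨⟨t, t⟩, e⟩, ⟨⟨t, t⟩, ⟨e, t⟩⟩⟩⟩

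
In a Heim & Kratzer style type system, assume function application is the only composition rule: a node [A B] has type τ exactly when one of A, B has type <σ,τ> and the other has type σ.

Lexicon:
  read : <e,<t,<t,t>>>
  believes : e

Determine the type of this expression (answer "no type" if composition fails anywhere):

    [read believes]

[read believes]: functor read : <e,<t,<t,t>>>, argument believes : e; result <t,<t,t>>.

<t,<t,t>>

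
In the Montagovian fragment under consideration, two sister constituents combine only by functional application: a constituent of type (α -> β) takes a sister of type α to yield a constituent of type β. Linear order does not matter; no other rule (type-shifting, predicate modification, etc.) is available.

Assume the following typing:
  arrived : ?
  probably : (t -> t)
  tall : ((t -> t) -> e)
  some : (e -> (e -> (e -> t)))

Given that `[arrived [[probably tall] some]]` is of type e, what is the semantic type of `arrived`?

At [arrived [[probably tall] some]] (required: e): [[probably tall] some] is (e -> (e -> t)), which is not a function with range e; hence arrived is the functor — type ((e -> (e -> t)) -> e).

((e -> (e -> t)) -> e)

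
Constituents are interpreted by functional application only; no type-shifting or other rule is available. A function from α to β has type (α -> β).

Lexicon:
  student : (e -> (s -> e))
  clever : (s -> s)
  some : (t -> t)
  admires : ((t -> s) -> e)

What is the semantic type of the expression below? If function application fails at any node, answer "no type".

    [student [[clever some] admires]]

no type

[clever some]: (s -> s) with (t -> t) — neither is a function whose domain matches the other; composition fails here.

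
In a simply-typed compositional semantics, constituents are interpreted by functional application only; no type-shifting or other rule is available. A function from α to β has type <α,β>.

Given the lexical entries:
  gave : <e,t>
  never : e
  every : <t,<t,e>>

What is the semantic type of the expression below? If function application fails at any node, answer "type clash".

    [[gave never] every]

[gave never] — gave of type <e,t> combines with never of type e: type t.
[[gave never] every] — every of type <t,<t,e>> combines with [gave never] of type t: type <t,e>.

<t,e>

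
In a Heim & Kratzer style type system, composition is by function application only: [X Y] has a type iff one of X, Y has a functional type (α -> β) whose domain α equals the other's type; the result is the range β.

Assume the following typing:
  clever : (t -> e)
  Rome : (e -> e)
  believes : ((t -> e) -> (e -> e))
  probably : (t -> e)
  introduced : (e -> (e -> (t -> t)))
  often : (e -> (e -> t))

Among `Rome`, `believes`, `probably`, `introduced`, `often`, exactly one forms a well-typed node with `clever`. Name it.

Rome : (e -> e) — does not combine with clever.
believes — combines: believes : ((t -> e) -> (e -> e)) takes clever : (t -> e) as argument, giving (e -> e).
probably : (t -> e) — does not combine with clever.
introduced : (e -> (e -> (t -> t))) — does not combine with clever.
often : (e -> (e -> t)) — does not combine with clever.

believes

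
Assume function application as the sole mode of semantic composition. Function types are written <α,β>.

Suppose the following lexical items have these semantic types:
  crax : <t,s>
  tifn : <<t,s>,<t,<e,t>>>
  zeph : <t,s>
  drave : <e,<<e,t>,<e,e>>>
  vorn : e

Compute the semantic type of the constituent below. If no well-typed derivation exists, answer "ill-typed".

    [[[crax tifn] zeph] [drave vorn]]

[crax tifn]: <<t,s>,<t,<e,t>>> applied to <t,s> yields <t,<e,t>>.
[[crax tifn] zeph]: <t,<e,t>> with <t,s> — neither is a function whose domain matches the other; composition fails here.

ill-typed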